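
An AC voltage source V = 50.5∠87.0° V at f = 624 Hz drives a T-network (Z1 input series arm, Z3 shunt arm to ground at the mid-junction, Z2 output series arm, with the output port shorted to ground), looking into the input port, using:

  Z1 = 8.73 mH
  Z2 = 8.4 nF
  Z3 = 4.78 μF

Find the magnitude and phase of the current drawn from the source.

Step 1 — Angular frequency: ω = 2π·f = 2π·624 = 3921 rad/s.
Step 2 — Component impedances:
  Z1: Z = jωL = j·3921·0.00873 = 0 + j34.23 Ω
  Z2: Z = 1/(jωC) = -j/(ω·C) = 0 - j3.036e+04 Ω
  Z3: Z = 1/(jωC) = -j/(ω·C) = 0 - j53.36 Ω
Step 3 — With the output port shorted to ground, the output series arm Z2 runs from the junction to ground; the shunt arm Z3 also runs from the junction to ground. They appear in parallel: Z3 || Z2 = 0 - j53.27 Ω.
Step 4 — Series with input arm Z1: Z_in = Z1 + (Z3 || Z2) = 0 - j19.04 Ω = 19.04∠-90.0° Ω.
Step 5 — Source phasor: V = 50.5∠87.0° V = 2.643 + j50.43 V.
Step 6 — Ohm's law: I = V / Z_total = (2.643 + j50.43) / (0 - j19.04) = -2.649 + j0.1388 A.
Step 7 — Convert to polar: |I| = 2.653 A, ∠I = 177.0°.

I = 2.653∠177.0° A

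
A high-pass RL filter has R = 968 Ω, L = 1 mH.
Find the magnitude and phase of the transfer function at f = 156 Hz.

Step 1 — Angular frequency: ω = 2π·156 = 980.2 rad/s.
Step 2 — Transfer function: H(jω) = jωL/(R + jωL).
Step 3 — Numerator jωL = j·0.9802; denominator R + jωL = 968 + j0.9802.
Step 4 — H = 1.025e-06 + j0.001013.
Step 5 — Magnitude: |H| = 0.001013 (-59.9 dB); phase: φ = 89.9°.

|H| = 0.001013 (-59.9 dB), φ = 89.9°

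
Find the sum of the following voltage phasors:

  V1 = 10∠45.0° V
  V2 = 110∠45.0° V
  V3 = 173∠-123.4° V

Step 1 — Convert each phasor to rectangular form:
  V1 = 10·(cos(45.0°) + j·sin(45.0°)) = 7.071 + j7.071 V
  V2 = 110·(cos(45.0°) + j·sin(45.0°)) = 77.78 + j77.78 V
  V3 = 173·(cos(-123.4°) + j·sin(-123.4°)) = -95.23 - j144.4 V
Step 2 — Sum components: V_total = -10.38 - j59.58 V.
Step 3 — Convert to polar: |V_total| = 60.47 V, ∠V_total = -99.9°.

V_total = 60.47∠-99.9° V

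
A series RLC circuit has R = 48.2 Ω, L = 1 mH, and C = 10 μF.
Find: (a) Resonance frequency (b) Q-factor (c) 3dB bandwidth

Step 1 — Resonance: ω₀ = 1/√(LC) = 1/√(0.001·1e-05) = 1e+04 rad/s.
Step 2 — f₀ = ω₀/(2π) = 1592 Hz.
Step 3 — Series Q: Q = ω₀L/R = 1e+04·0.001/48.2 = 0.2075.
Step 4 — Bandwidth: Δω = ω₀/Q = 4.82e+04 rad/s; BW = Δω/(2π) = 7671 Hz.

(a) f₀ = 1592 Hz  (b) Q = 0.2075  (c) BW = 7671 Hz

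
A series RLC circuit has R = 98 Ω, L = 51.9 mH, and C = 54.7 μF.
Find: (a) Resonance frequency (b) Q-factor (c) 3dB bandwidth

Step 1 — Resonance condition Im(Z)=0 gives ω₀ = 1/√(LC).
Step 2 — ω₀ = 1/√(0.0519·5.47e-05) = 593.5 rad/s.
Step 3 — f₀ = ω₀/(2π) = 94.46 Hz.
Step 4 — Series Q: Q = ω₀L/R = 593.5·0.0519/98 = 0.3143.
Step 5 — 3dB bandwidth: Δω = ω₀/Q = 1888 rad/s; BW = Δω/(2π) = 300.5 Hz.

(a) f₀ = 94.46 Hz  (b) Q = 0.3143  (c) BW = 300.5 Hz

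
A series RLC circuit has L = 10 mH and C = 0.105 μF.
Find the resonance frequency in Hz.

Step 1 — Resonance condition Im(Z)=0 gives ω₀ = 1/√(LC).
Step 2 — ω₀ = 1/√(0.01·1.05e-07) = 3.086e+04 rad/s.
Step 3 — f₀ = ω₀/(2π) = 4912 Hz.

f₀ = 4912 Hz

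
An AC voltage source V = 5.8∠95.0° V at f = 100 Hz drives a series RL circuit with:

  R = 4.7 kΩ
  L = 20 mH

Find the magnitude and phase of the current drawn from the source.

Step 1 — Angular frequency: ω = 2π·f = 2π·100 = 628.3 rad/s.
Step 2 — Component impedances:
  R: Z = R = 4700 Ω
  L: Z = jωL = j·628.3·0.02 = 0 + j12.57 Ω
Step 3 — Series combination: Z_total = R + L = 4700 + j12.57 Ω = 4700∠0.2° Ω.
Step 4 — Source phasor: V = 5.8∠95.0° V = -0.5055 + j5.778 V.
Step 5 — Ohm's law: I = V / Z_total = (-0.5055 + j5.778) / (4700 + j12.57) = -0.0001043 + j0.00123 A.
Step 6 — Convert to polar: |I| = 0.001234 A, ∠I = 94.8°.

I = 0.001234∠94.8° A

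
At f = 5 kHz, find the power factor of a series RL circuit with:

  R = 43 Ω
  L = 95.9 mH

Step 1 — Angular frequency: ω = 2π·f = 2π·5000 = 3.142e+04 rad/s.
Step 2 — Component impedances:
  R: Z = R = 43 Ω
  L: Z = jωL = j·3.142e+04·0.0959 = 0 + j3013 Ω
Step 3 — Series combination: Z_total = R + L = 43 + j3013 Ω = 3013∠89.2° Ω.
Step 4 — Power factor: PF = cos(φ) = Re(Z)/|Z| = 43/3013 = 0.01427.
Step 5 — Type: Im(Z) = 3013 ⇒ lagging (phase φ = 89.2°).

PF = 0.01427 (lagging, φ = 89.2°)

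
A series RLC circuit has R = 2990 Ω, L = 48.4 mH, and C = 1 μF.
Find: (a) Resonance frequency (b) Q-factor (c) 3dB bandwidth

Step 1 — Resonance: ω₀ = 1/√(LC) = 1/√(0.0484·1e-06) = 4545 rad/s.
Step 2 — f₀ = ω₀/(2π) = 723.4 Hz.
Step 3 — Series Q: Q = ω₀L/R = 4545·0.0484/2990 = 0.07358.
Step 4 — Bandwidth: Δω = ω₀/Q = 6.178e+04 rad/s; BW = Δω/(2π) = 9832 Hz.

(a) f₀ = 723.4 Hz  (b) Q = 0.07358  (c) BW = 9832 Hz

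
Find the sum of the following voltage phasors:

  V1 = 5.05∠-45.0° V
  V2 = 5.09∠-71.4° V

Step 1 — Convert each phasor to rectangular form:
  V1 = 5.05·(cos(-45.0°) + j·sin(-45.0°)) = 3.571 - j3.571 V
  V2 = 5.09·(cos(-71.4°) + j·sin(-71.4°)) = 1.624 - j4.824 V
Step 2 — Sum components: V_total = 5.194 - j8.395 V.
Step 3 — Convert to polar: |V_total| = 9.872 V, ∠V_total = -58.3°.

V_total = 9.872∠-58.3° V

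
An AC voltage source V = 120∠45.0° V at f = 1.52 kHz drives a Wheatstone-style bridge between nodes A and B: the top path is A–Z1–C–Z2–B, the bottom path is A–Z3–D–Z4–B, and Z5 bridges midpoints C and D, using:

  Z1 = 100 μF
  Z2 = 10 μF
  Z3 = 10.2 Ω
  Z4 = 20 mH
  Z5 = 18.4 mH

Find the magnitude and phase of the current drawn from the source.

Step 1 — Angular frequency: ω = 2π·f = 2π·1520 = 9550 rad/s.
Step 2 — Component impedances:
  Z1: Z = 1/(jωC) = -j/(ω·C) = 0 - j1.047 Ω
  Z2: Z = 1/(jωC) = -j/(ω·C) = 0 - j10.47 Ω
  Z3: Z = R = 10.2 Ω
  Z4: Z = jωL = j·9550·0.02 = 0 + j191 Ω
  Z5: Z = jωL = j·9550·0.0184 = 0 + j175.7 Ω
Step 3 — Bridge requires nodal analysis (the Z5 bridge couples midpoints C and D, so the two paths cannot be reduced to a simple series/parallel combination). Setting node B to ground and injecting 1 A at node A, the 3-node admittance system at A, C, D solves to V_A = Z_AB = 0.05015 - j12.26 Ω = 12.26∠-89.8° Ω.
Step 4 — Source phasor: V = 120∠45.0° V = 84.85 + j84.85 V.
Step 5 — Ohm's law: I = V / Z_total = (84.85 + j84.85) / (0.05015 - j12.26) = -6.894 + j6.95 A.
Step 6 — Convert to polar: |I| = 9.789 A, ∠I = 134.8°.

I = 9.789∠134.8° A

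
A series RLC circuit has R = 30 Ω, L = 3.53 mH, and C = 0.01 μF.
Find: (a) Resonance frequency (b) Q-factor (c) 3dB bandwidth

Step 1 — Resonance: ω₀ = 1/√(LC) = 1/√(0.00353·1e-08) = 1.683e+05 rad/s.
Step 2 — f₀ = ω₀/(2π) = 2.679e+04 Hz.
Step 3 — Series Q: Q = ω₀L/R = 1.683e+05·0.00353/30 = 19.8.
Step 4 — Bandwidth: Δω = ω₀/Q = 8499 rad/s; BW = Δω/(2π) = 1353 Hz.

(a) f₀ = 2.679e+04 Hz  (b) Q = 19.8  (c) BW = 1353 Hz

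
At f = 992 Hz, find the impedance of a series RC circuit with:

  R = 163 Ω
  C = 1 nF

Step 1 — Angular frequency: ω = 2π·f = 2π·992 = 6233 rad/s.
Step 2 — Component impedances:
  R: Z = R = 163 Ω
  C: Z = 1/(jωC) = -j/(ω·C) = 0 - j1.604e+05 Ω
Step 3 — Series combination: Z_total = R + C = 163 - j1.604e+05 Ω = 1.604e+05∠-89.9° Ω.

Z = 163 - j1.604e+05 Ω = 1.604e+05∠-89.9° Ω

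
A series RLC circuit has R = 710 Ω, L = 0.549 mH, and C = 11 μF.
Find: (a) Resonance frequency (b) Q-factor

Step 1 — Resonance condition Im(Z)=0 gives ω₀ = 1/√(LC).
Step 2 — ω₀ = 1/√(0.000549·1.1e-05) = 1.287e+04 rad/s.
Step 3 — f₀ = ω₀/(2π) = 2048 Hz.
Step 4 — Series Q: Q = ω₀L/R = 1.287e+04·0.000549/710 = 0.00995.

(a) f₀ = 2048 Hz  (b) Q = 0.00995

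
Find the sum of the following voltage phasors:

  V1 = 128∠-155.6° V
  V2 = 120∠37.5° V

Step 1 — Convert each phasor to rectangular form:
  V1 = 128·(cos(-155.6°) + j·sin(-155.6°)) = -116.6 - j52.88 V
  V2 = 120·(cos(37.5°) + j·sin(37.5°)) = 95.2 + j73.05 V
Step 2 — Sum components: V_total = -21.37 + j20.17 V.
Step 3 — Convert to polar: |V_total| = 29.38 V, ∠V_total = 136.6°.

V_total = 29.38∠136.6° V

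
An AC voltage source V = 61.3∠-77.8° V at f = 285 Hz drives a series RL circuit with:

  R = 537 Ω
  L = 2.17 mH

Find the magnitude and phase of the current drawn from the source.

Step 1 — Angular frequency: ω = 2π·f = 2π·285 = 1791 rad/s.
Step 2 — Component impedances:
  R: Z = R = 537 Ω
  L: Z = jωL = j·1791·0.00217 = 0 + j3.886 Ω
Step 3 — Series combination: Z_total = R + L = 537 + j3.886 Ω = 537∠0.4° Ω.
Step 4 — Source phasor: V = 61.3∠-77.8° V = 12.95 - j59.92 V.
Step 5 — Ohm's law: I = V / Z_total = (12.95 - j59.92) / (537 + j3.886) = 0.02331 - j0.1117 A.
Step 6 — Convert to polar: |I| = 0.1141 A, ∠I = -78.2°.

I = 0.1141∠-78.2° A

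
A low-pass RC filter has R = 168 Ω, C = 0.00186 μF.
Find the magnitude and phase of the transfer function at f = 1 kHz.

Step 1 — Angular frequency: ω = 2π·1000 = 6283 rad/s.
Step 2 — Transfer function: H(jω) = 1/(1 + jωRC).
Step 3 — Denominator: 1 + jωRC = 1 + j·6283·168·1.86e-09 = 1 + j0.001963.
Step 4 — H = 1 - j0.001963.
Step 5 — Magnitude: |H| = 1 (-0.0 dB); phase: φ = -0.1°.

|H| = 1 (-0.0 dB), φ = -0.1°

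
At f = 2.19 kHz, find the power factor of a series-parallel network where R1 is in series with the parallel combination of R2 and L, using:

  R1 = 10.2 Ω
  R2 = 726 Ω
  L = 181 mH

Step 1 — Angular frequency: ω = 2π·f = 2π·2190 = 1.376e+04 rad/s.
Step 2 — Component impedances:
  R1: Z = R = 10.2 Ω
  R2: Z = R = 726 Ω
  L: Z = jωL = j·1.376e+04·0.181 = 0 + j2491 Ω
Step 3 — Parallel branch: R2 || L = 1/(1/R2 + 1/L) = 669.1 + j195.1 Ω.
Step 4 — Series with R1: Z_total = R1 + (R2 || L) = 679.3 + j195.1 Ω = 706.8∠16.0° Ω.
Step 5 — Power factor: PF = cos(φ) = Re(Z)/|Z| = 679.34/706.79 = 0.9612.
Step 6 — Type: Im(Z) = 195.1 ⇒ lagging (phase φ = 16.0°).

PF = 0.9612 (lagging, φ = 16.0°)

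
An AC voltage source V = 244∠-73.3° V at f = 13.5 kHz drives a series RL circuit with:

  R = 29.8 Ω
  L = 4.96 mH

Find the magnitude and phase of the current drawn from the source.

Step 1 — Angular frequency: ω = 2π·f = 2π·1.35e+04 = 8.482e+04 rad/s.
Step 2 — Component impedances:
  R: Z = R = 29.8 Ω
  L: Z = jωL = j·8.482e+04·0.00496 = 0 + j420.7 Ω
Step 3 — Series combination: Z_total = R + L = 29.8 + j420.7 Ω = 421.8∠85.9° Ω.
Step 4 — Source phasor: V = 244∠-73.3° V = 70.12 - j233.7 V.
Step 5 — Ohm's law: I = V / Z_total = (70.12 - j233.7) / (29.8 + j420.7) = -0.541 - j0.205 A.
Step 6 — Convert to polar: |I| = 0.5785 A, ∠I = -159.2°.

I = 0.5785∠-159.2° A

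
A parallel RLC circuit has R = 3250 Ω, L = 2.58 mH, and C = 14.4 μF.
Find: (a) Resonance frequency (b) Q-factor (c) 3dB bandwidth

Step 1 — Resonance: ω₀ = 1/√(LC) = 1/√(0.00258·1.44e-05) = 5188 rad/s.
Step 2 — f₀ = ω₀/(2π) = 825.7 Hz.
Step 3 — Parallel Q: Q = R/(ω₀L) = 3250/(5188·0.00258) = 242.8.
Step 4 — Bandwidth: Δω = ω₀/Q = 21.37 rad/s; BW = Δω/(2π) = 3.401 Hz.

(a) f₀ = 825.7 Hz  (b) Q = 242.8  (c) BW = 3.401 Hz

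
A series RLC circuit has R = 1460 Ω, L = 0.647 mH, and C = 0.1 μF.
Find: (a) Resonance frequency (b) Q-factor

Step 1 — Resonance condition Im(Z)=0 gives ω₀ = 1/√(LC).
Step 2 — ω₀ = 1/√(0.000647·1e-07) = 1.243e+05 rad/s.
Step 3 — f₀ = ω₀/(2π) = 1.979e+04 Hz.
Step 4 — Series Q: Q = ω₀L/R = 1.243e+05·0.000647/1460 = 0.05509.

(a) f₀ = 1.979e+04 Hz  (b) Q = 0.05509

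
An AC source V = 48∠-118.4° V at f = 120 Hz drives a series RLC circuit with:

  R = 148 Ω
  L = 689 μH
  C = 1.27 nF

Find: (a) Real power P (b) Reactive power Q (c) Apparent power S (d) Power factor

Step 1 — Angular frequency: ω = 2π·f = 2π·120 = 754 rad/s.
Step 2 — Component impedances:
  R: Z = R = 148 Ω
  L: Z = jωL = j·754·0.000689 = 0 + j0.5195 Ω
  C: Z = 1/(jωC) = -j/(ω·C) = 0 - j1.044e+06 Ω
Step 3 — Series combination: Z_total = R + L + C = 148 - j1.044e+06 Ω = 1.044e+06∠-90.0° Ω.
Step 4 — Source phasor: V = 48∠-118.4° V = -22.83 - j42.22 V.
Step 5 — Current: I = V / Z = 4.043e-05 - j2.187e-05 A = 4.596e-05∠-28.4° A.
Step 6 — Complex power: S = V·I* = 3.127e-07 - j0.002206 VA.
Step 7 — Real power: P = Re(S) = 3.127e-07 W.
Step 8 — Reactive power: Q = Im(S) = -0.002206 VAR.
Step 9 — Apparent power: |S| = 0.002206 VA.
Step 10 — Power factor: PF = P/|S| = 0.0001417 (leading).

(a) P = 3.127e-07 W  (b) Q = -0.002206 VAR  (c) S = 0.002206 VA  (d) PF = 0.0001417 (leading)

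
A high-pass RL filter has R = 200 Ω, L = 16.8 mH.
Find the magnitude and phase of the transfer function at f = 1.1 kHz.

Step 1 — Angular frequency: ω = 2π·1100 = 6912 rad/s.
Step 2 — Transfer function: H(jω) = jωL/(R + jωL).
Step 3 — Numerator jωL = j·116.1; denominator R + jωL = 200 + j116.1.
Step 4 — H = 0.2521 + j0.4342.
Step 5 — Magnitude: |H| = 0.5021 (-6.0 dB); phase: φ = 59.9°.

|H| = 0.5021 (-6.0 dB), φ = 59.9°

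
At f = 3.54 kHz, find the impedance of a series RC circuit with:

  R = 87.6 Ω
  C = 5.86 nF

Step 1 — Angular frequency: ω = 2π·f = 2π·3540 = 2.224e+04 rad/s.
Step 2 — Component impedances:
  R: Z = R = 87.6 Ω
  C: Z = 1/(jωC) = -j/(ω·C) = 0 - j7672 Ω
Step 3 — Series combination: Z_total = R + C = 87.6 - j7672 Ω = 7673∠-89.3° Ω.

Z = 87.6 - j7672 Ω = 7673∠-89.3° Ω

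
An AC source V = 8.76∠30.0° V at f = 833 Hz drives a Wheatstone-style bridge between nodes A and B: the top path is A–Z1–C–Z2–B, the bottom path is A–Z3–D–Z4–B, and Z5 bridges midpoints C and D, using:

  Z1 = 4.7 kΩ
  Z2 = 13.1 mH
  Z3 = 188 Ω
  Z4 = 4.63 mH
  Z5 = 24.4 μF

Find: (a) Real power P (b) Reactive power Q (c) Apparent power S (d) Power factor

Step 1 — Angular frequency: ω = 2π·f = 2π·833 = 5234 rad/s.
Step 2 — Component impedances:
  Z1: Z = R = 4700 Ω
  Z2: Z = jωL = j·5234·0.0131 = 0 + j68.56 Ω
  Z3: Z = R = 188 Ω
  Z4: Z = jωL = j·5234·0.00463 = 0 + j24.23 Ω
  Z5: Z = 1/(jωC) = -j/(ω·C) = 0 - j7.83 Ω
Step 3 — Bridge requires nodal analysis (the Z5 bridge couples midpoints C and D, so the two paths cannot be reduced to a simple series/parallel combination). Setting node B to ground and injecting 1 A at node A, the 3-node admittance system at A, C, D solves to V_A = Z_AB = 180.8 + j17.48 Ω = 181.6∠5.5° Ω.
Step 4 — Source phasor: V = 8.76∠30.0° V = 7.586 + j4.38 V.
Step 5 — Current: I = V / Z = 0.0439 + j0.01998 A = 0.04823∠24.5° A.
Step 6 — Complex power: S = V·I* = 0.4206 + j0.04067 VA.
Step 7 — Real power: P = Re(S) = 0.4206 W.
Step 8 — Reactive power: Q = Im(S) = 0.04067 VAR.
Step 9 — Apparent power: |S| = 0.4225 VA.
Step 10 — Power factor: PF = P/|S| = 0.9954 (lagging).

(a) P = 0.4206 W  (b) Q = 0.04067 VAR  (c) S = 0.4225 VA  (d) PF = 0.9954 (lagging)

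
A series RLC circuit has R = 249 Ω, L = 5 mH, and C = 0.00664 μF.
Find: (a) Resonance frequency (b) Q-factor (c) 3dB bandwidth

Step 1 — Resonance: ω₀ = 1/√(LC) = 1/√(0.005·6.64e-09) = 1.736e+05 rad/s.
Step 2 — f₀ = ω₀/(2π) = 2.762e+04 Hz.
Step 3 — Series Q: Q = ω₀L/R = 1.736e+05·0.005/249 = 3.485.
Step 4 — Bandwidth: Δω = ω₀/Q = 4.98e+04 rad/s; BW = Δω/(2π) = 7926 Hz.

(a) f₀ = 2.762e+04 Hz  (b) Q = 3.485  (c) BW = 7926 Hz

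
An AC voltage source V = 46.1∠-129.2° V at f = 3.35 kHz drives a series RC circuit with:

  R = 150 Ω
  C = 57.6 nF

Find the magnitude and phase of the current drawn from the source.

Step 1 — Angular frequency: ω = 2π·f = 2π·3350 = 2.105e+04 rad/s.
Step 2 — Component impedances:
  R: Z = R = 150 Ω
  C: Z = 1/(jωC) = -j/(ω·C) = 0 - j824.8 Ω
Step 3 — Series combination: Z_total = R + C = 150 - j824.8 Ω = 838.3∠-79.7° Ω.
Step 4 — Source phasor: V = 46.1∠-129.2° V = -29.14 - j35.72 V.
Step 5 — Ohm's law: I = V / Z_total = (-29.14 - j35.72) / (150 - j824.8) = 0.03571 - j0.04182 A.
Step 6 — Convert to polar: |I| = 0.05499 A, ∠I = -49.5°.

I = 0.05499∠-49.5° A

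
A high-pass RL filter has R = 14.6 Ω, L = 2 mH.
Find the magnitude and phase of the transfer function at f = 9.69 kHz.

Step 1 — Angular frequency: ω = 2π·9690 = 6.088e+04 rad/s.
Step 2 — Transfer function: H(jω) = jωL/(R + jωL).
Step 3 — Numerator jωL = j·121.8; denominator R + jωL = 14.6 + j121.8.
Step 4 — H = 0.9858 + j0.1182.
Step 5 — Magnitude: |H| = 0.9929 (-0.1 dB); phase: φ = 6.8°.

|H| = 0.9929 (-0.1 dB), φ = 6.8°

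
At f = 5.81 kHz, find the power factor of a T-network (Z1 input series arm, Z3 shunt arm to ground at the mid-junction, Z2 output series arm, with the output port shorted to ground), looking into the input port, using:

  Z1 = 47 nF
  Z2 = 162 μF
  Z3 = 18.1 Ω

Step 1 — Angular frequency: ω = 2π·f = 2π·5810 = 3.651e+04 rad/s.
Step 2 — Component impedances:
  Z1: Z = 1/(jωC) = -j/(ω·C) = 0 - j582.8 Ω
  Z2: Z = 1/(jωC) = -j/(ω·C) = 0 - j0.1691 Ω
  Z3: Z = R = 18.1 Ω
Step 3 — With the output port shorted to ground, the output series arm Z2 runs from the junction to ground; the shunt arm Z3 also runs from the junction to ground. They appear in parallel: Z3 || Z2 = 0.00158 - j0.1691 Ω.
Step 4 — Series with input arm Z1: Z_in = Z1 + (Z3 || Z2) = 0.00158 - j583 Ω = 583∠-90.0° Ω.
Step 5 — Power factor: PF = cos(φ) = Re(Z)/|Z| = 0.0015796/583 = 2.709e-06.
Step 6 — Type: Im(Z) = -583 ⇒ leading (phase φ = -90.0°).

PF = 2.709e-06 (leading, φ = -90.0°)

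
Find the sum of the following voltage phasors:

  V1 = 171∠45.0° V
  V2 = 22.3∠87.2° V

Step 1 — Convert each phasor to rectangular form:
  V1 = 171·(cos(45.0°) + j·sin(45.0°)) = 120.9 + j120.9 V
  V2 = 22.3·(cos(87.2°) + j·sin(87.2°)) = 1.089 + j22.27 V
Step 2 — Sum components: V_total = 122 + j143.2 V.
Step 3 — Convert to polar: |V_total| = 188.1 V, ∠V_total = 49.6°.

V_total = 188.1∠49.6° V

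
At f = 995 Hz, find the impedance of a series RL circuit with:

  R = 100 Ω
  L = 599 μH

Step 1 — Angular frequency: ω = 2π·f = 2π·995 = 6252 rad/s.
Step 2 — Component impedances:
  R: Z = R = 100 Ω
  L: Z = jωL = j·6252·0.000599 = 0 + j3.745 Ω
Step 3 — Series combination: Z_total = R + L = 100 + j3.745 Ω = 100.1∠2.1° Ω.

Z = 100 + j3.745 Ω = 100.1∠2.1° Ω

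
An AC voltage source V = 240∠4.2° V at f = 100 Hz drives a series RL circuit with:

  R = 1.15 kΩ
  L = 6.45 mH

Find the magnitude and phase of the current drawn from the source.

Step 1 — Angular frequency: ω = 2π·f = 2π·100 = 628.3 rad/s.
Step 2 — Component impedances:
  R: Z = R = 1150 Ω
  L: Z = jωL = j·628.3·0.00645 = 0 + j4.053 Ω
Step 3 — Series combination: Z_total = R + L = 1150 + j4.053 Ω = 1150∠0.2° Ω.
Step 4 — Source phasor: V = 240∠4.2° V = 239.4 + j17.58 V.
Step 5 — Ohm's law: I = V / Z_total = (239.4 + j17.58) / (1150 + j4.053) = 0.2082 + j0.01455 A.
Step 6 — Convert to polar: |I| = 0.2087 A, ∠I = 4.0°.

I = 0.2087∠4.0° A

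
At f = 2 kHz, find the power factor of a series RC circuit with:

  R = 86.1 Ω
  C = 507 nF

Step 1 — Angular frequency: ω = 2π·f = 2π·2000 = 1.257e+04 rad/s.
Step 2 — Component impedances:
  R: Z = R = 86.1 Ω
  C: Z = 1/(jωC) = -j/(ω·C) = 0 - j157 Ω
Step 3 — Series combination: Z_total = R + C = 86.1 - j157 Ω = 179∠-61.3° Ω.
Step 4 — Power factor: PF = cos(φ) = Re(Z)/|Z| = 86.1/179.022 = 0.4809.
Step 5 — Type: Im(Z) = -157 ⇒ leading (phase φ = -61.3°).

PF = 0.4809 (leading, φ = -61.3°)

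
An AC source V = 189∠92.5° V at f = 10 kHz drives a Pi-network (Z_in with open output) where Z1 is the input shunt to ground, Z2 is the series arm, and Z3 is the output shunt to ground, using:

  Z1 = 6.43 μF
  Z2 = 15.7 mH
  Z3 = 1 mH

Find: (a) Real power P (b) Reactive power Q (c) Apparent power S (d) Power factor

Step 1 — Angular frequency: ω = 2π·f = 2π·1e+04 = 6.283e+04 rad/s.
Step 2 — Component impedances:
  Z1: Z = 1/(jωC) = -j/(ω·C) = 0 - j2.475 Ω
  Z2: Z = jωL = j·6.283e+04·0.0157 = 0 + j986.5 Ω
  Z3: Z = jωL = j·6.283e+04·0.001 = 0 + j62.83 Ω
Step 3 — With open output, the series arm Z2 and the output shunt Z3 appear in series to ground: Z2 + Z3 = 0 + j1049 Ω.
Step 4 — Parallel with input shunt Z1: Z_in = Z1 || (Z2 + Z3) = 0 - j2.481 Ω = 2.481∠-90.0° Ω.
Step 5 — Source phasor: V = 189∠92.5° V = -8.244 + j188.8 V.
Step 6 — Current: I = V / Z = -76.11 - j3.323 A = 76.18∠-177.5° A.
Step 7 — Complex power: S = V·I* = 0 - j1.44e+04 VA.
Step 8 — Real power: P = Re(S) = 0 W.
Step 9 — Reactive power: Q = Im(S) = -1.44e+04 VAR.
Step 10 — Apparent power: |S| = 1.44e+04 VA.
Step 11 — Power factor: PF = P/|S| = 0 (leading).

(a) P = 0 W  (b) Q = -1.44e+04 VAR  (c) S = 1.44e+04 VA  (d) PF = 0 (leading)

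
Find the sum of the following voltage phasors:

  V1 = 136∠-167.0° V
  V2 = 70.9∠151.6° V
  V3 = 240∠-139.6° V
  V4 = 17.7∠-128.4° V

Step 1 — Convert each phasor to rectangular form:
  V1 = 136·(cos(-167.0°) + j·sin(-167.0°)) = -132.5 - j30.59 V
  V2 = 70.9·(cos(151.6°) + j·sin(151.6°)) = -62.37 + j33.72 V
  V3 = 240·(cos(-139.6°) + j·sin(-139.6°)) = -182.8 - j155.5 V
  V4 = 17.7·(cos(-128.4°) + j·sin(-128.4°)) = -10.99 - j13.87 V
Step 2 — Sum components: V_total = -388.6 - j166.3 V.
Step 3 — Convert to polar: |V_total| = 422.7 V, ∠V_total = -156.8°.

V_total = 422.7∠-156.8° V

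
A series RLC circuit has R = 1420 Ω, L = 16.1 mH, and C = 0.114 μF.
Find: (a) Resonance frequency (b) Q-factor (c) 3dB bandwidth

Step 1 — Resonance condition Im(Z)=0 gives ω₀ = 1/√(LC).
Step 2 — ω₀ = 1/√(0.0161·1.14e-07) = 2.334e+04 rad/s.
Step 3 — f₀ = ω₀/(2π) = 3715 Hz.
Step 4 — Series Q: Q = ω₀L/R = 2.334e+04·0.0161/1420 = 0.2647.
Step 5 — 3dB bandwidth: Δω = ω₀/Q = 8.82e+04 rad/s; BW = Δω/(2π) = 1.404e+04 Hz.

(a) f₀ = 3715 Hz  (b) Q = 0.2647  (c) BW = 1.404e+04 Hz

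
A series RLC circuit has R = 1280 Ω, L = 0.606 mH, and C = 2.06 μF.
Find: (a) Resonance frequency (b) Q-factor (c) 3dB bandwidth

Step 1 — Resonance: ω₀ = 1/√(LC) = 1/√(0.000606·2.06e-06) = 2.83e+04 rad/s.
Step 2 — f₀ = ω₀/(2π) = 4505 Hz.
Step 3 — Series Q: Q = ω₀L/R = 2.83e+04·0.000606/1280 = 0.0134.
Step 4 — Bandwidth: Δω = ω₀/Q = 2.112e+06 rad/s; BW = Δω/(2π) = 3.362e+05 Hz.

(a) f₀ = 4505 Hz  (b) Q = 0.0134  (c) BW = 3.362e+05 Hz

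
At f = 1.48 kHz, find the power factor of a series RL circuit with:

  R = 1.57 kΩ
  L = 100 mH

Step 1 — Angular frequency: ω = 2π·f = 2π·1480 = 9299 rad/s.
Step 2 — Component impedances:
  R: Z = R = 1570 Ω
  L: Z = jωL = j·9299·0.1 = 0 + j929.9 Ω
Step 3 — Series combination: Z_total = R + L = 1570 + j929.9 Ω = 1825∠30.6° Ω.
Step 4 — Power factor: PF = cos(φ) = Re(Z)/|Z| = 1570/1824.7 = 0.8604.
Step 5 — Type: Im(Z) = 929.9 ⇒ lagging (phase φ = 30.6°).

PF = 0.8604 (lagging, φ = 30.6°)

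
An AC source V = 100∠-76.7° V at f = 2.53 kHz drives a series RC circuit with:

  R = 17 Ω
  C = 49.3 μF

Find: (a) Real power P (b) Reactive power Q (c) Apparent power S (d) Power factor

Step 1 — Angular frequency: ω = 2π·f = 2π·2530 = 1.59e+04 rad/s.
Step 2 — Component impedances:
  R: Z = R = 17 Ω
  C: Z = 1/(jωC) = -j/(ω·C) = 0 - j1.276 Ω
Step 3 — Series combination: Z_total = R + C = 17 - j1.276 Ω = 17.05∠-4.3° Ω.
Step 4 — Source phasor: V = 100∠-76.7° V = 23 - j97.32 V.
Step 5 — Current: I = V / Z = 1.773 - j5.592 A = 5.866∠-72.4° A.
Step 6 — Complex power: S = V·I* = 584.9 - j43.91 VA.
Step 7 — Real power: P = Re(S) = 584.9 W.
Step 8 — Reactive power: Q = Im(S) = -43.91 VAR.
Step 9 — Apparent power: |S| = 586.6 VA.
Step 10 — Power factor: PF = P/|S| = 0.9972 (leading).

(a) P = 584.9 W  (b) Q = -43.91 VAR  (c) S = 586.6 VA  (d) PF = 0.9972 (leading)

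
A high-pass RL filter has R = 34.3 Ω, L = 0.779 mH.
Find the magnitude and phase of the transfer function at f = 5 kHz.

Step 1 — Angular frequency: ω = 2π·5000 = 3.142e+04 rad/s.
Step 2 — Transfer function: H(jω) = jωL/(R + jωL).
Step 3 — Numerator jωL = j·24.47; denominator R + jωL = 34.3 + j24.47.
Step 4 — H = 0.3373 + j0.4728.
Step 5 — Magnitude: |H| = 0.5808 (-4.7 dB); phase: φ = 54.5°.

|H| = 0.5808 (-4.7 dB), φ = 54.5°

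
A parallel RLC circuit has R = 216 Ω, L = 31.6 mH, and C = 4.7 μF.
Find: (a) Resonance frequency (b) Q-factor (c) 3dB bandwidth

Step 1 — Resonance: ω₀ = 1/√(LC) = 1/√(0.0316·4.7e-06) = 2595 rad/s.
Step 2 — f₀ = ω₀/(2π) = 413 Hz.
Step 3 — Parallel Q: Q = R/(ω₀L) = 216/(2595·0.0316) = 2.634.
Step 4 — Bandwidth: Δω = ω₀/Q = 985 rad/s; BW = Δω/(2π) = 156.8 Hz.

(a) f₀ = 413 Hz  (b) Q = 2.634  (c) BW = 156.8 Hz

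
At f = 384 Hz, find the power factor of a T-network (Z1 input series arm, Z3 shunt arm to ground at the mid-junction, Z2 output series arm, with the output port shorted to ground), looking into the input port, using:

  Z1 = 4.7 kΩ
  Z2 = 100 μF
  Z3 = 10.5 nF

Step 1 — Angular frequency: ω = 2π·f = 2π·384 = 2413 rad/s.
Step 2 — Component impedances:
  Z1: Z = R = 4700 Ω
  Z2: Z = 1/(jωC) = -j/(ω·C) = 0 - j4.145 Ω
  Z3: Z = 1/(jωC) = -j/(ω·C) = 0 - j3.947e+04 Ω
Step 3 — With the output port shorted to ground, the output series arm Z2 runs from the junction to ground; the shunt arm Z3 also runs from the junction to ground. They appear in parallel: Z3 || Z2 = 0 - j4.144 Ω.
Step 4 — Series with input arm Z1: Z_in = Z1 + (Z3 || Z2) = 4700 - j4.144 Ω = 4700∠-0.1° Ω.
Step 5 — Power factor: PF = cos(φ) = Re(Z)/|Z| = 4700/4700 = 1.
Step 6 — Type: Im(Z) = -4.144 ⇒ leading (phase φ = -0.1°).

PF = 1 (leading, φ = -0.1°)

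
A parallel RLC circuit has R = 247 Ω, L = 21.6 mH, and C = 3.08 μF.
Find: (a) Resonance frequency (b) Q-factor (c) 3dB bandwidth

Step 1 — Resonance: ω₀ = 1/√(LC) = 1/√(0.0216·3.08e-06) = 3877 rad/s.
Step 2 — f₀ = ω₀/(2π) = 617 Hz.
Step 3 — Parallel Q: Q = R/(ω₀L) = 247/(3877·0.0216) = 2.949.
Step 4 — Bandwidth: Δω = ω₀/Q = 1314 rad/s; BW = Δω/(2π) = 209.2 Hz.

(a) f₀ = 617 Hz  (b) Q = 2.949  (c) BW = 209.2 Hz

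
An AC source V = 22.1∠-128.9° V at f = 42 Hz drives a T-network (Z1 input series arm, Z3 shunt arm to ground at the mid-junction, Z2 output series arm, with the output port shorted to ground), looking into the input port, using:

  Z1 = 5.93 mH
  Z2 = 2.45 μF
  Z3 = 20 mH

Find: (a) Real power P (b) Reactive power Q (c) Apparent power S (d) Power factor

Step 1 — Angular frequency: ω = 2π·f = 2π·42 = 263.9 rad/s.
Step 2 — Component impedances:
  Z1: Z = jωL = j·263.9·0.00593 = 0 + j1.565 Ω
  Z2: Z = 1/(jωC) = -j/(ω·C) = 0 - j1547 Ω
  Z3: Z = jωL = j·263.9·0.02 = 0 + j5.278 Ω
Step 3 — With the output port shorted to ground, the output series arm Z2 runs from the junction to ground; the shunt arm Z3 also runs from the junction to ground. They appear in parallel: Z3 || Z2 = 0 + j5.296 Ω.
Step 4 — Series with input arm Z1: Z_in = Z1 + (Z3 || Z2) = 0 + j6.861 Ω = 6.861∠90.0° Ω.
Step 5 — Source phasor: V = 22.1∠-128.9° V = -13.88 - j17.2 V.
Step 6 — Current: I = V / Z = -2.507 + j2.023 A = 3.221∠141.1° A.
Step 7 — Complex power: S = V·I* = 0 + j71.19 VA.
Step 8 — Real power: P = Re(S) = 0 W.
Step 9 — Reactive power: Q = Im(S) = 71.19 VAR.
Step 10 — Apparent power: |S| = 71.19 VA.
Step 11 — Power factor: PF = P/|S| = 0 (lagging).

(a) P = 0 W  (b) Q = 71.19 VAR  (c) S = 71.19 VA  (d) PF = 0 (lagging)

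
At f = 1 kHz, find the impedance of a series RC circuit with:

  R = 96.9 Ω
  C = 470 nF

Step 1 — Angular frequency: ω = 2π·f = 2π·1000 = 6283 rad/s.
Step 2 — Component impedances:
  R: Z = R = 96.9 Ω
  C: Z = 1/(jωC) = -j/(ω·C) = 0 - j338.6 Ω
Step 3 — Series combination: Z_total = R + C = 96.9 - j338.6 Ω = 352.2∠-74.0° Ω.

Z = 96.9 - j338.6 Ω = 352.2∠-74.0° Ω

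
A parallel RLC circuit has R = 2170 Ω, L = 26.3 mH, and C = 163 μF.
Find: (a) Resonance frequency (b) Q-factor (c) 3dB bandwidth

Step 1 — Resonance: ω₀ = 1/√(LC) = 1/√(0.0263·0.000163) = 483 rad/s.
Step 2 — f₀ = ω₀/(2π) = 76.87 Hz.
Step 3 — Parallel Q: Q = R/(ω₀L) = 2170/(483·0.0263) = 170.8.
Step 4 — Bandwidth: Δω = ω₀/Q = 2.827 rad/s; BW = Δω/(2π) = 0.45 Hz.

(a) f₀ = 76.87 Hz  (b) Q = 170.8  (c) BW = 0.45 Hz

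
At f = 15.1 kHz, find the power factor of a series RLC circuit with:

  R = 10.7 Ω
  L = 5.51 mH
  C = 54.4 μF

Step 1 — Angular frequency: ω = 2π·f = 2π·1.51e+04 = 9.488e+04 rad/s.
Step 2 — Component impedances:
  R: Z = R = 10.7 Ω
  L: Z = jωL = j·9.488e+04·0.00551 = 0 + j522.8 Ω
  C: Z = 1/(jωC) = -j/(ω·C) = 0 - j0.1938 Ω
Step 3 — Series combination: Z_total = R + L + C = 10.7 + j522.6 Ω = 522.7∠88.8° Ω.
Step 4 — Power factor: PF = cos(φ) = Re(Z)/|Z| = 10.7/522.7 = 0.02047.
Step 5 — Type: Im(Z) = 522.6 ⇒ lagging (phase φ = 88.8°).

PF = 0.02047 (lagging, φ = 88.8°)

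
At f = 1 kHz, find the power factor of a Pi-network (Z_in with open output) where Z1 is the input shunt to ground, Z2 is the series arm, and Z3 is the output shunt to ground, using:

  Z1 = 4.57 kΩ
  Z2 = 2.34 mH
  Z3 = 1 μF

Step 1 — Angular frequency: ω = 2π·f = 2π·1000 = 6283 rad/s.
Step 2 — Component impedances:
  Z1: Z = R = 4570 Ω
  Z2: Z = jωL = j·6283·0.00234 = 0 + j14.7 Ω
  Z3: Z = 1/(jωC) = -j/(ω·C) = 0 - j159.2 Ω
Step 3 — With open output, the series arm Z2 and the output shunt Z3 appear in series to ground: Z2 + Z3 = 0 - j144.5 Ω.
Step 4 — Parallel with input shunt Z1: Z_in = Z1 || (Z2 + Z3) = 4.561 - j144.3 Ω = 144.4∠-88.2° Ω.
Step 5 — Power factor: PF = cos(φ) = Re(Z)/|Z| = 4.561/144.4 = 0.03159.
Step 6 — Type: Im(Z) = -144.3 ⇒ leading (phase φ = -88.2°).

PF = 0.03159 (leading, φ = -88.2°)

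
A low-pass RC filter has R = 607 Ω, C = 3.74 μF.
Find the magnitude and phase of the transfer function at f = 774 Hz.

Step 1 — Angular frequency: ω = 2π·774 = 4863 rad/s.
Step 2 — Transfer function: H(jω) = 1/(1 + jωRC).
Step 3 — Denominator: 1 + jωRC = 1 + j·4863·607·3.74e-06 = 1 + j11.04.
Step 4 — H = 0.008137 - j0.08984.
Step 5 — Magnitude: |H| = 0.09021 (-20.9 dB); phase: φ = -84.8°.

|H| = 0.09021 (-20.9 dB), φ = -84.8°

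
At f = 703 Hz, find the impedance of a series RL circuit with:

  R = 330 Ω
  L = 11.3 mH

Step 1 — Angular frequency: ω = 2π·f = 2π·703 = 4417 rad/s.
Step 2 — Component impedances:
  R: Z = R = 330 Ω
  L: Z = jωL = j·4417·0.0113 = 0 + j49.91 Ω
Step 3 — Series combination: Z_total = R + L = 330 + j49.91 Ω = 333.8∠8.6° Ω.

Z = 330 + j49.91 Ω = 333.8∠8.6° Ω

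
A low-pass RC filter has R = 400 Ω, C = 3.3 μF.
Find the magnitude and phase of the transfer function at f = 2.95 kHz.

Step 1 — Angular frequency: ω = 2π·2950 = 1.854e+04 rad/s.
Step 2 — Transfer function: H(jω) = 1/(1 + jωRC).
Step 3 — Denominator: 1 + jωRC = 1 + j·1.854e+04·400·3.3e-06 = 1 + j24.47.
Step 4 — H = 0.001668 - j0.0408.
Step 5 — Magnitude: |H| = 0.04084 (-27.8 dB); phase: φ = -87.7°.

|H| = 0.04084 (-27.8 dB), φ = -87.7°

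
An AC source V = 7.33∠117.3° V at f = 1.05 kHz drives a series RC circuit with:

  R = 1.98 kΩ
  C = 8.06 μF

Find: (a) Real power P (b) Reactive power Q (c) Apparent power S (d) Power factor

Step 1 — Angular frequency: ω = 2π·f = 2π·1050 = 6597 rad/s.
Step 2 — Component impedances:
  R: Z = R = 1980 Ω
  C: Z = 1/(jωC) = -j/(ω·C) = 0 - j18.81 Ω
Step 3 — Series combination: Z_total = R + C = 1980 - j18.81 Ω = 1980∠-0.5° Ω.
Step 4 — Source phasor: V = 7.33∠117.3° V = -3.362 + j6.514 V.
Step 5 — Current: I = V / Z = -0.001729 + j0.003273 A = 0.003702∠117.8° A.
Step 6 — Complex power: S = V·I* = 0.02713 - j0.0002577 VA.
Step 7 — Real power: P = Re(S) = 0.02713 W.
Step 8 — Reactive power: Q = Im(S) = -0.0002577 VAR.
Step 9 — Apparent power: |S| = 0.02713 VA.
Step 10 — Power factor: PF = P/|S| = 1 (leading).

(a) P = 0.02713 W  (b) Q = -0.0002577 VAR  (c) S = 0.02713 VA  (d) PF = 1 (leading)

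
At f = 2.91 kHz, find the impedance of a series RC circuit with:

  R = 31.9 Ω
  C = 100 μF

Step 1 — Angular frequency: ω = 2π·f = 2π·2910 = 1.828e+04 rad/s.
Step 2 — Component impedances:
  R: Z = R = 31.9 Ω
  C: Z = 1/(jωC) = -j/(ω·C) = 0 - j0.5469 Ω
Step 3 — Series combination: Z_total = R + C = 31.9 - j0.5469 Ω = 31.9∠-1.0° Ω.

Z = 31.9 - j0.5469 Ω = 31.9∠-1.0° Ω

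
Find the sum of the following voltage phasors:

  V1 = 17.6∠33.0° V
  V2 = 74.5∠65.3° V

Step 1 — Convert each phasor to rectangular form:
  V1 = 17.6·(cos(33.0°) + j·sin(33.0°)) = 14.76 + j9.586 V
  V2 = 74.5·(cos(65.3°) + j·sin(65.3°)) = 31.13 + j67.68 V
Step 2 — Sum components: V_total = 45.89 + j77.27 V.
Step 3 — Convert to polar: |V_total| = 89.87 V, ∠V_total = 59.3°.

V_total = 89.87∠59.3° V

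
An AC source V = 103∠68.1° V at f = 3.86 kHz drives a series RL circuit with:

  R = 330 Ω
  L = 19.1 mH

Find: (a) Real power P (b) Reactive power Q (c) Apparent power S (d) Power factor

Step 1 — Angular frequency: ω = 2π·f = 2π·3860 = 2.425e+04 rad/s.
Step 2 — Component impedances:
  R: Z = R = 330 Ω
  L: Z = jωL = j·2.425e+04·0.0191 = 0 + j463.2 Ω
Step 3 — Series combination: Z_total = R + L = 330 + j463.2 Ω = 568.8∠54.5° Ω.
Step 4 — Source phasor: V = 103∠68.1° V = 38.42 + j95.57 V.
Step 5 — Current: I = V / Z = 0.176 + j0.04248 A = 0.1811∠13.6° A.
Step 6 — Complex power: S = V·I* = 10.82 + j15.19 VA.
Step 7 — Real power: P = Re(S) = 10.82 W.
Step 8 — Reactive power: Q = Im(S) = 15.19 VAR.
Step 9 — Apparent power: |S| = 18.65 VA.
Step 10 — Power factor: PF = P/|S| = 0.5802 (lagging).

(a) P = 10.82 W  (b) Q = 15.19 VAR  (c) S = 18.65 VA  (d) PF = 0.5802 (lagging)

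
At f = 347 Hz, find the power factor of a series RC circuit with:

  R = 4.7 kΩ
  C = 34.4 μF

Step 1 — Angular frequency: ω = 2π·f = 2π·347 = 2180 rad/s.
Step 2 — Component impedances:
  R: Z = R = 4700 Ω
  C: Z = 1/(jωC) = -j/(ω·C) = 0 - j13.33 Ω
Step 3 — Series combination: Z_total = R + C = 4700 - j13.33 Ω = 4700∠-0.2° Ω.
Step 4 — Power factor: PF = cos(φ) = Re(Z)/|Z| = 4700/4700 = 1.
Step 5 — Type: Im(Z) = -13.33 ⇒ leading (phase φ = -0.2°).

PF = 1 (leading, φ = -0.2°)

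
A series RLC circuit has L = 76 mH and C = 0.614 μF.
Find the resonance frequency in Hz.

Step 1 — Resonance condition Im(Z)=0 gives ω₀ = 1/√(LC).
Step 2 — ω₀ = 1/√(0.076·6.14e-07) = 4629 rad/s.
Step 3 — f₀ = ω₀/(2π) = 736.8 Hz.

f₀ = 736.8 Hz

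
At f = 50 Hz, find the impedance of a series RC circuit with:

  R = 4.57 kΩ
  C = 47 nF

Step 1 — Angular frequency: ω = 2π·f = 2π·50 = 314.2 rad/s.
Step 2 — Component impedances:
  R: Z = R = 4570 Ω
  C: Z = 1/(jωC) = -j/(ω·C) = 0 - j6.773e+04 Ω
Step 3 — Series combination: Z_total = R + C = 4570 - j6.773e+04 Ω = 6.788e+04∠-86.1° Ω.

Z = 4570 - j6.773e+04 Ω = 6.788e+04∠-86.1° Ω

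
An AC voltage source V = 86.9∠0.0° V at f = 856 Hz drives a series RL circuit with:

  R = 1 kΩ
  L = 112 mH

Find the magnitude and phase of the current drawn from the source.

Step 1 — Angular frequency: ω = 2π·f = 2π·856 = 5378 rad/s.
Step 2 — Component impedances:
  R: Z = R = 1000 Ω
  L: Z = jωL = j·5378·0.112 = 0 + j602.4 Ω
Step 3 — Series combination: Z_total = R + L = 1000 + j602.4 Ω = 1167∠31.1° Ω.
Step 4 — Source phasor: V = 86.9∠0.0° V = 86.9 V.
Step 5 — Ohm's law: I = V / Z_total = (86.9) / (1000 + j602.4) = 0.06376 - j0.03841 A.
Step 6 — Convert to polar: |I| = 0.07444 A, ∠I = -31.1°.

I = 0.07444∠-31.1° A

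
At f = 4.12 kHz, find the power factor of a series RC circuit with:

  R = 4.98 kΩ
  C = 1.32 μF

Step 1 — Angular frequency: ω = 2π·f = 2π·4120 = 2.589e+04 rad/s.
Step 2 — Component impedances:
  R: Z = R = 4980 Ω
  C: Z = 1/(jωC) = -j/(ω·C) = 0 - j29.27 Ω
Step 3 — Series combination: Z_total = R + C = 4980 - j29.27 Ω = 4980∠-0.3° Ω.
Step 4 — Power factor: PF = cos(φ) = Re(Z)/|Z| = 4980/4980 = 1.
Step 5 — Type: Im(Z) = -29.27 ⇒ leading (phase φ = -0.3°).

PF = 1 (leading, φ = -0.3°)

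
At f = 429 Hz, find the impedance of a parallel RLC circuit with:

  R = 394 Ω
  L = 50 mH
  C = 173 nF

Step 1 — Angular frequency: ω = 2π·f = 2π·429 = 2695 rad/s.
Step 2 — Component impedances:
  R: Z = R = 394 Ω
  L: Z = jωL = j·2695·0.05 = 0 + j134.8 Ω
  C: Z = 1/(jωC) = -j/(ω·C) = 0 - j2144 Ω
Step 3 — Parallel combination: 1/Z_total = 1/R + 1/L + 1/C; Z_total = 46.32 + j126.9 Ω = 135.1∠69.9° Ω.

Z = 46.32 + j126.9 Ω = 135.1∠69.9° Ω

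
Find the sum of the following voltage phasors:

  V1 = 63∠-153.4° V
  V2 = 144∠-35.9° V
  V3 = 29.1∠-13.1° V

Step 1 — Convert each phasor to rectangular form:
  V1 = 63·(cos(-153.4°) + j·sin(-153.4°)) = -56.33 - j28.21 V
  V2 = 144·(cos(-35.9°) + j·sin(-35.9°)) = 116.6 - j84.44 V
  V3 = 29.1·(cos(-13.1°) + j·sin(-13.1°)) = 28.34 - j6.596 V
Step 2 — Sum components: V_total = 88.66 - j119.2 V.
Step 3 — Convert to polar: |V_total| = 148.6 V, ∠V_total = -53.4°.

V_total = 148.6∠-53.4° V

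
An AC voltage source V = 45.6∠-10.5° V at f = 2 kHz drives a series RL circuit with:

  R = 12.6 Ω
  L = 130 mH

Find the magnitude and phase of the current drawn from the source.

Step 1 — Angular frequency: ω = 2π·f = 2π·2000 = 1.257e+04 rad/s.
Step 2 — Component impedances:
  R: Z = R = 12.6 Ω
  L: Z = jωL = j·1.257e+04·0.13 = 0 + j1634 Ω
Step 3 — Series combination: Z_total = R + L = 12.6 + j1634 Ω = 1634∠89.6° Ω.
Step 4 — Source phasor: V = 45.6∠-10.5° V = 44.84 - j8.31 V.
Step 5 — Ohm's law: I = V / Z_total = (44.84 - j8.31) / (12.6 + j1634) = -0.004875 - j0.02748 A.
Step 6 — Convert to polar: |I| = 0.02791 A, ∠I = -100.1°.

I = 0.02791∠-100.1° A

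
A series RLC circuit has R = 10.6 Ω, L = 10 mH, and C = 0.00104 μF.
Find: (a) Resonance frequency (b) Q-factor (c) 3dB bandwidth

Step 1 — Resonance: ω₀ = 1/√(LC) = 1/√(0.01·1.04e-09) = 3.101e+05 rad/s.
Step 2 — f₀ = ω₀/(2π) = 4.935e+04 Hz.
Step 3 — Series Q: Q = ω₀L/R = 3.101e+05·0.01/10.6 = 292.5.
Step 4 — Bandwidth: Δω = ω₀/Q = 1060 rad/s; BW = Δω/(2π) = 168.7 Hz.

(a) f₀ = 4.935e+04 Hz  (b) Q = 292.5  (c) BW = 168.7 Hz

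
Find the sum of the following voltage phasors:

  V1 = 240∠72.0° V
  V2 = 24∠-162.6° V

Step 1 — Convert each phasor to rectangular form:
  V1 = 240·(cos(72.0°) + j·sin(72.0°)) = 74.16 + j228.3 V
  V2 = 24·(cos(-162.6°) + j·sin(-162.6°)) = -22.9 - j7.177 V
Step 2 — Sum components: V_total = 51.26 + j221.1 V.
Step 3 — Convert to polar: |V_total| = 226.9 V, ∠V_total = 76.9°.

V_total = 226.9∠76.9° V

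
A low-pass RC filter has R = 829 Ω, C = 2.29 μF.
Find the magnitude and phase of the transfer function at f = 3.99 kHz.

Step 1 — Angular frequency: ω = 2π·3990 = 2.507e+04 rad/s.
Step 2 — Transfer function: H(jω) = 1/(1 + jωRC).
Step 3 — Denominator: 1 + jωRC = 1 + j·2.507e+04·829·2.29e-06 = 1 + j47.59.
Step 4 — H = 0.0004413 - j0.021.
Step 5 — Magnitude: |H| = 0.02101 (-33.6 dB); phase: φ = -88.8°.

|H| = 0.02101 (-33.6 dB), φ = -88.8°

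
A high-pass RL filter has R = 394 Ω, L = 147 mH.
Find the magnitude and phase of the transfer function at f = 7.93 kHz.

Step 1 — Angular frequency: ω = 2π·7930 = 4.983e+04 rad/s.
Step 2 — Transfer function: H(jω) = jωL/(R + jωL).
Step 3 — Numerator jωL = j·7324; denominator R + jωL = 394 + j7324.
Step 4 — H = 0.9971 + j0.05364.
Step 5 — Magnitude: |H| = 0.9986 (-0.0 dB); phase: φ = 3.1°.

|H| = 0.9986 (-0.0 dB), φ = 3.1°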